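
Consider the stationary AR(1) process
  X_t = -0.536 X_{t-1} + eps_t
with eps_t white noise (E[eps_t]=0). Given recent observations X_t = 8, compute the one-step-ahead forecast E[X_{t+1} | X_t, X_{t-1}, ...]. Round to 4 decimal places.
E[X_{t+1} \mid \mathcal F_t] = -4.2880

For an AR(p) model X_t = c + sum_i phi_i X_{t-i} + eps_t, the
one-step-ahead conditional mean is
  E[X_{t+1} | X_t, ...] = c + sum_i phi_i X_{t+1-i}.
Substitute known values:
  E[X_{t+1} | ...] = (-0.536) * (8)
                   = -4.2880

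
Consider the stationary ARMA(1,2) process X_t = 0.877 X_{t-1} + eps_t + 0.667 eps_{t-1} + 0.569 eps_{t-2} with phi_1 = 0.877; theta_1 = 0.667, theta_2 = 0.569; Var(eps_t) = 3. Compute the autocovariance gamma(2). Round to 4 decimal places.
\gamma(2) = 50.5428

Multiply the model equation by X_{t-k} and take expectations. With theta_0 = psi_0 = 1 and psi_j the MA(infinity) weights, this gives
  gamma(k) - sum_i phi_i gamma(k-i) = c_k,
  c_k = sigma^2 * sum_{j=k..q} theta_j psi_{j-k}   (c_k = 0 for k > q),
using gamma(-m) = gamma(m).
psi-weights needed (psi_j = theta_j + sum_i phi_i psi_{j-i}):
  psi_1 = theta_1 + phi_1 = 0.667 + (0.877) = 1.544
  psi_2 = theta_2 + phi_1 psi_1 = 0.569 + (0.877)(1.544) = 1.923088
Right-hand sides:
  c_0 = sigma^2 (1 + theta_1 psi_1 + theta_2 psi_2) = 3 * (1 + (0.667)(1.544) + (0.569)(1.923088)) = 3 * 3.124085 = 9.372255
  c_1 = sigma^2 (theta_1 + theta_2 psi_1) = 3 * (0.667 + (0.569)(1.544)) = 4.636608
  c_2 = sigma^2 theta_2 = 3 * (0.569) = 1.707
Equations for k = 0 and k = 1 (AR order 1):
  gamma(0) = phi_1 gamma(1) + c_0
  gamma(1) = phi_1 gamma(0) + c_1
Substituting the second into the first: gamma(0) (1 - phi_1^2) = c_0 + phi_1 c_1, so
  gamma(0) = (c_0 + phi_1 c_1) / (1 - phi_1^2) = (9.372255 + (0.877)(4.636608)) / (1 - (0.877)^2) = 13.43856 / 0.230871 = 58.208092.
  gamma(1) = phi_1 gamma(0) + c_1 = (0.877)(58.208092) + (4.636608) = 55.685105.
For k = 2: gamma(2) = phi_1 gamma(1) + c_2
  = (0.877)(55.685105) + (1.707) = 50.542837.
Therefore gamma(2) = 50.5428 (to 4 decimal places).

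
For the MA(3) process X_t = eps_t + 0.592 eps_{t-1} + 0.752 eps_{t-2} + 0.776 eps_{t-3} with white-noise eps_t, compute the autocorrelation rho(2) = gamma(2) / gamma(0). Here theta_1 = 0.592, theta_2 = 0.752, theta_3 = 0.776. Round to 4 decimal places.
\rho(2) = 0.4811

For an MA(q) process with theta_0 = 1, the autocovariance is
  gamma(k) = sigma^2 * sum_{i=0..q-k} theta_i * theta_{i+k},
and rho(k) = gamma(k) / gamma(0). Sigma^2 cancels.
  numerator   = (1)*(0.752) + (0.592)*(0.776) = 1.211392.
  denominator = (1)^2 + (0.592)^2 + (0.752)^2 + (0.776)^2 = 2.518144.
  rho(2) = 1.211392 / 2.518144 = 0.4811.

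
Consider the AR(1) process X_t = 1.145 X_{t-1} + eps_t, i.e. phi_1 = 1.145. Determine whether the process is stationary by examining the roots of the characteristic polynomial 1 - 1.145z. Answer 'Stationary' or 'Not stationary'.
\text{Not stationary}

The AR(p) characteristic polynomial is P(z) = 1 - 1.145z.
Stationarity requires all roots to lie outside the unit circle, i.e. |z| > 1 for every root.
This is linear in z: 1 + (-1.145) z = 0  =>  z = -1/(-1.145) = 0.873362,  |z| = 0.873362.
Moduli of all roots: 0.8734.
All moduli strictly greater than 1? No.
Verdict: Not stationary.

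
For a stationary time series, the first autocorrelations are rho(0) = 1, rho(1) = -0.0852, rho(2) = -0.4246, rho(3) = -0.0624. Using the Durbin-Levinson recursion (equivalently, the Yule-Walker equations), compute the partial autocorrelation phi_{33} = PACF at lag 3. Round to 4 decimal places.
\phi_{33} = -0.1881

The PACF at lag k is phi_{kk}, the last component of the solution
to the Yule-Walker system G_k phi = r_k where
  (G_k)_{ij} = rho(|i - j|), (r_k)_i = rho(i), i,j = 1..k.
Equivalently, Durbin-Levinson gives phi_{kk} iteratively:
  phi_{11} = rho(1)
  phi_{kk} = [rho(k) - sum_{j=1..k-1} phi_{k-1,j} rho(k-j)]
            / [1 - sum_{j=1..k-1} phi_{k-1,j} rho(j)],
  phi_{k,j} = phi_{k-1,j} - phi_{kk} phi_{k-1,k-j},  j = 1..k-1.
Step k = 1:
  phi_11 = rho(1) = -0.0852.
Step k = 2:
  phi_22 = [rho(2) - phi_11 rho(1)] / [1 - phi_11 rho(1)] = [-0.4246 - (-0.0852)(-0.0852)] / [1 - (-0.0852)(-0.0852)]
         = -0.43185904 / 0.99274096 = -0.435017.
  Update: phi_21 = phi_11 - phi_22 phi_11 = -0.0852 - (-0.435017)(-0.0852) = -0.122263.
Step k = 3:
  phi_33 = [rho(3) - phi_21 rho(2) - phi_22 rho(1)] / [1 - phi_21 rho(1) - phi_22 rho(2)]
    numerator   = -0.0624 - (-0.122263)(-0.4246) - (-0.435017)(-0.0852) = -0.15137649
    denominator = 1 - (-0.122263)(-0.0852) - (-0.435017)(-0.4246) = 0.804875
  phi_33 = -0.15137649 / 0.804875 = -0.1881.
Therefore phi_{33} = -0.1881.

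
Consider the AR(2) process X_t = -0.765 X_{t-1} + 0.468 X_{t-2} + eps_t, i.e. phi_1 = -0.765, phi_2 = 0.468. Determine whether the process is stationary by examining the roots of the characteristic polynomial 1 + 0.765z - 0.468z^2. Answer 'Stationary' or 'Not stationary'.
\text{Not stationary}

The AR(p) characteristic polynomial is P(z) = 1 + 0.765z - 0.468z^2.
Stationarity requires all roots to lie outside the unit circle, i.e. |z| > 1 for every root.
Set 1 + (0.765) z + (-0.468) z^2 = 0, i.e. a z^2 + b z + c = 0 with a = -0.468, b = 0.765, c = 1.
Discriminant D = b^2 - 4ac = (0.765)^2 - 4*(-0.468)*1 = 0.585225 - (-1.872) = 2.457225.
D >= 0, so the roots are real: z = (-b +/- sqrt(D)) / (2a) = (-0.765 +/- 1.567554) / (-0.936).
  z_1 = (-0.765 + 1.567554) / (-0.936) = -0.8574,   |z_1| = 0.8574.
  z_2 = (-0.765 - 1.567554) / (-0.936) = 2.492,   |z_2| = 2.492.
Moduli of all roots: 0.8574, 2.4920.
All moduli strictly greater than 1? No.
Verdict: Not stationary.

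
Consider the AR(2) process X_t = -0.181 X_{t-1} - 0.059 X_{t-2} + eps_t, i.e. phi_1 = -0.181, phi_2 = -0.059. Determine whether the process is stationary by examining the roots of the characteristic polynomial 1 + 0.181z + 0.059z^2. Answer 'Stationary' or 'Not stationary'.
\text{Stationary}

The AR(p) characteristic polynomial is P(z) = 1 + 0.181z + 0.059z^2.
Stationarity requires all roots to lie outside the unit circle, i.e. |z| > 1 for every root.
Set 1 + (0.181) z + (0.059) z^2 = 0, i.e. a z^2 + b z + c = 0 with a = 0.059, b = 0.181, c = 1.
Discriminant D = b^2 - 4ac = (0.181)^2 - 4*(0.059)*1 = 0.032761 - (0.236) = -0.203239.
D < 0, so the roots are the complex-conjugate pair z = (-b +/- i sqrt(-D)) / (2a) = -1.5339 +/- 3.8205i.
For a conjugate pair |z|^2 = z * conj(z) = (product of roots) = c/a = 1/(0.059) = 16.949153, so |z| = sqrt(16.949153) = 4.1169 for both roots.
Moduli of all roots: 4.1169, 4.1169.
All moduli strictly greater than 1? Yes.
Verdict: Stationary.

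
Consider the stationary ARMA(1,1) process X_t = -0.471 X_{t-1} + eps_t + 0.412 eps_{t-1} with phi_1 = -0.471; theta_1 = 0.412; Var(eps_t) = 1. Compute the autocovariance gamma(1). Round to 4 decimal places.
\gamma(1) = -0.0611

Multiply the model equation by X_{t-k} and take expectations. With theta_0 = psi_0 = 1 and psi_j the MA(infinity) weights, this gives
  gamma(k) - sum_i phi_i gamma(k-i) = c_k,
  c_k = sigma^2 * sum_{j=k..q} theta_j psi_{j-k}   (c_k = 0 for k > q),
using gamma(-m) = gamma(m).
psi-weights needed (psi_j = theta_j + sum_i phi_i psi_{j-i}):
  psi_1 = theta_1 + phi_1 = 0.412 + (-0.471) = -0.059
Right-hand sides:
  c_0 = sigma^2 (1 + theta_1 psi_1) = 1 * (1 + (0.412)(-0.059)) = 1 * 0.975692 = 0.975692
  c_1 = sigma^2 theta_1 = 1 * (0.412) = 0.412
  c_2 = 0
Equations for k = 0 and k = 1 (AR order 1):
  gamma(0) = phi_1 gamma(1) + c_0
  gamma(1) = phi_1 gamma(0) + c_1
Substituting the second into the first: gamma(0) (1 - phi_1^2) = c_0 + phi_1 c_1, so
  gamma(0) = (c_0 + phi_1 c_1) / (1 - phi_1^2) = (0.975692 + (-0.471)(0.412)) / (1 - (-0.471)^2) = 0.78164 / 0.778159 = 1.004473.
  gamma(1) = phi_1 gamma(0) + c_1 = (-0.471)(1.004473) + (0.412) = -0.061107.
Therefore gamma(1) = -0.0611 (to 4 decimal places).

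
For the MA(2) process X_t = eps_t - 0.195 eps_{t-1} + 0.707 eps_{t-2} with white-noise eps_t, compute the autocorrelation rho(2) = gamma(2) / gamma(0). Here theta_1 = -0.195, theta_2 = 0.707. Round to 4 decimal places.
\rho(2) = 0.4597

For an MA(q) process with theta_0 = 1, the autocovariance is
  gamma(k) = sigma^2 * sum_{i=0..q-k} theta_i * theta_{i+k},
and rho(k) = gamma(k) / gamma(0). Sigma^2 cancels.
  numerator   = (1)*(0.707) = 0.707.
  denominator = (1)^2 + (-0.195)^2 + (0.707)^2 = 1.537874.
  rho(2) = 0.707 / 1.537874 = 0.4597.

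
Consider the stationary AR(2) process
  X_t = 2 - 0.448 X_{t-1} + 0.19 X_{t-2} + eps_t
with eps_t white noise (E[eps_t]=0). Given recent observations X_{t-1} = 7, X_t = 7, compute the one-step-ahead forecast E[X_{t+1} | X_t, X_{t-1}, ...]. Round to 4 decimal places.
E[X_{t+1} \mid \mathcal F_t] = 0.1940

For an AR(p) model X_t = c + sum_i phi_i X_{t-i} + eps_t, the
one-step-ahead conditional mean is
  E[X_{t+1} | X_t, ...] = c + sum_i phi_i X_{t+1-i}.
Substitute known values:
  E[X_{t+1} | ...] = 2 + (-0.448) * (7) + (0.19) * (7)
                   = 0.1940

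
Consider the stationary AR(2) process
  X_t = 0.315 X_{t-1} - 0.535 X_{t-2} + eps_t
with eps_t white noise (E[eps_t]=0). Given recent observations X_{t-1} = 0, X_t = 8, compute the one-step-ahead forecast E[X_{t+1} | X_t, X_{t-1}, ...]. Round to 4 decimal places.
E[X_{t+1} \mid \mathcal F_t] = 2.5200

For an AR(p) model X_t = c + sum_i phi_i X_{t-i} + eps_t, the
one-step-ahead conditional mean is
  E[X_{t+1} | X_t, ...] = c + sum_i phi_i X_{t+1-i}.
Substitute known values:
  E[X_{t+1} | ...] = (0.315) * (8) + (-0.535) * (0)
                   = 2.5200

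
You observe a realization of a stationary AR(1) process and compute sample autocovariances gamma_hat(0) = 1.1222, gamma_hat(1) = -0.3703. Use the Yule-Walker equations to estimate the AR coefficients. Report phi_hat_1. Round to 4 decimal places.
\hat\phi_{1} = -0.3300

The Yule-Walker equations for an AR(p) process read, in matrix form,
  Gamma_p phi = r_p,   with   (Gamma_p)_{ij} = gamma(|i - j|),
                       (r_p)_i = gamma(i),   i,j = 1..p.
Substitute the sample gammas (Toeplitz matrix and right-hand side of size 1):
  Gamma_p = [[1.1222]]
  r_p     = [-0.3703]
With p = 1 this is the single equation gamma(0) phi_1 = gamma(1):
  phi_hat_1 = gamma(1) / gamma(0) = -0.3703 / 1.1222 = -0.3300.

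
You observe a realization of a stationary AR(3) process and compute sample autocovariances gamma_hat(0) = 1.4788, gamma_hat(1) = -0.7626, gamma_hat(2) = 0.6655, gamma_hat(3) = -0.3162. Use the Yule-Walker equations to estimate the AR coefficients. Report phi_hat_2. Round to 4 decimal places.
\hat\phi_{2} = 0.3010

The Yule-Walker equations for an AR(p) process read, in matrix form,
  Gamma_p phi = r_p,   with   (Gamma_p)_{ij} = gamma(|i - j|),
                       (r_p)_i = gamma(i),   i,j = 1..p.
Substitute the sample gammas (Toeplitz matrix and right-hand side of size 3):
  Gamma_p = [[1.4788, -0.7626, 0.6655], [-0.7626, 1.4788, -0.7626], [0.6655, -0.7626, 1.4788]]
  r_p     = [-0.7626, 0.6655, -0.3162]
Written out (R1..R3):
  (R1) 1.4788 phi_1 - 0.7626 phi_2 + 0.6655 phi_3 = -0.7626
  (R2) -0.7626 phi_1 + 1.4788 phi_2 - 0.7626 phi_3 = 0.6655
  (R3) 0.6655 phi_1 - 0.7626 phi_2 + 1.4788 phi_3 = -0.3162
Gaussian elimination:
  R2 <- R2 - (-0.7626/1.4788) R1 = R2 - (-0.515688) R1:  1.085536 phi_2 - 0.419409 phi_3 = 0.272236
  R3 <- R3 - (0.6655/1.4788) R1 = R3 - (0.450027) R1:  -0.419409 phi_2 + 1.179307 phi_3 = 0.026991
  R3 <- R3 - (-0.419409/1.085536) R2 = R3 - (-0.386362) R2:  1.017263 phi_3 = 0.132172
Back-substitution:
  phi_hat_3 = 0.132172 / 1.017263 = 0.129929
  phi_hat_2 = (0.272236 - (-0.419409)(0.129929)) / 1.085536 = 0.300985
  phi_hat_1 = (-0.7626 - (-0.7626)(0.300985) - (0.6655)(0.129929)) / 1.4788 = -0.418946
So phi_hat = [-0.4189, 0.3010, 0.1299].
Therefore phi_hat_2 = 0.3010.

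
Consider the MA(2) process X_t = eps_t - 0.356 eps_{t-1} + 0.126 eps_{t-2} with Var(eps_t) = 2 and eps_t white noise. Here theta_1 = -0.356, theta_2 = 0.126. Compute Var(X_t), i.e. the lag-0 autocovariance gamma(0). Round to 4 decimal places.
\gamma(0) = 2.2852

For an MA(q) process X_t = eps_t + sum_i theta_i eps_{t-i} with
Var(eps_t) = sigma^2, the variance is
  gamma(0) = sigma^2 * (1 + sum_i theta_i^2).
  sum_i theta_i^2 = (-0.356)^2 + (0.126)^2 = 0.126736 + 0.015876 = 0.142612.
  gamma(0) = 2 * (1 + 0.142612) = 2 * 1.142612 = 2.285224, which rounds to 2.2852.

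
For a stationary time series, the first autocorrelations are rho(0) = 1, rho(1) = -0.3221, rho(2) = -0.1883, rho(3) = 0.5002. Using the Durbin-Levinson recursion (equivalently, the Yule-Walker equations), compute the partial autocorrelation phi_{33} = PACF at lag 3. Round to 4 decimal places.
\phi_{33} = 0.3930

The PACF at lag k is phi_{kk}, the last component of the solution
to the Yule-Walker system G_k phi = r_k where
  (G_k)_{ij} = rho(|i - j|), (r_k)_i = rho(i), i,j = 1..k.
Equivalently, Durbin-Levinson gives phi_{kk} iteratively:
  phi_{11} = rho(1)
  phi_{kk} = [rho(k) - sum_{j=1..k-1} phi_{k-1,j} rho(k-j)]
            / [1 - sum_{j=1..k-1} phi_{k-1,j} rho(j)],
  phi_{k,j} = phi_{k-1,j} - phi_{kk} phi_{k-1,k-j},  j = 1..k-1.
Step k = 1:
  phi_11 = rho(1) = -0.3221.
Step k = 2:
  phi_22 = [rho(2) - phi_11 rho(1)] / [1 - phi_11 rho(1)] = [-0.1883 - (-0.3221)(-0.3221)] / [1 - (-0.3221)(-0.3221)]
         = -0.29204841 / 0.89625159 = -0.325855.
  Update: phi_21 = phi_11 - phi_22 phi_11 = -0.3221 - (-0.325855)(-0.3221) = -0.427058.
Step k = 3:
  phi_33 = [rho(3) - phi_21 rho(2) - phi_22 rho(1)] / [1 - phi_21 rho(1) - phi_22 rho(2)]
    numerator   = 0.5002 - (-0.427058)(-0.1883) - (-0.325855)(-0.3221) = 0.31482695
    denominator = 1 - (-0.427058)(-0.3221) - (-0.325855)(-0.1883) = 0.80108604
  phi_33 = 0.31482695 / 0.80108604 = 0.393.
Therefore phi_{33} = 0.3930.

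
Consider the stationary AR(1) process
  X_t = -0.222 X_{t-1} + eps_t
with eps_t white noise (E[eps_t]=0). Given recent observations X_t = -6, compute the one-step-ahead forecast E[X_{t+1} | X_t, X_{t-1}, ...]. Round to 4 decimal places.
E[X_{t+1} \mid \mathcal F_t] = 1.3320

For an AR(p) model X_t = c + sum_i phi_i X_{t-i} + eps_t, the
one-step-ahead conditional mean is
  E[X_{t+1} | X_t, ...] = c + sum_i phi_i X_{t+1-i}.
Substitute known values:
  E[X_{t+1} | ...] = (-0.222) * (-6)
                   = 1.3320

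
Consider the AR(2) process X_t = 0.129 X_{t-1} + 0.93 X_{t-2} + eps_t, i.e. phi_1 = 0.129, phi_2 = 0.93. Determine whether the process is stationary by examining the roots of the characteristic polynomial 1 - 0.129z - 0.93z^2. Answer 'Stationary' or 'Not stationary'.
\text{Not stationary}

The AR(p) characteristic polynomial is P(z) = 1 - 0.129z - 0.93z^2.
Stationarity requires all roots to lie outside the unit circle, i.e. |z| > 1 for every root.
Set 1 + (-0.129) z + (-0.93) z^2 = 0, i.e. a z^2 + b z + c = 0 with a = -0.93, b = -0.129, c = 1.
Discriminant D = b^2 - 4ac = (-0.129)^2 - 4*(-0.93)*1 = 0.016641 - (-3.72) = 3.736641.
D >= 0, so the roots are real: z = (-b +/- sqrt(D)) / (2a) = (0.129 +/- 1.933039) / (-1.86).
  z_1 = (0.129 + 1.933039) / (-1.86) = -1.1086,   |z_1| = 1.1086.
  z_2 = (0.129 - 1.933039) / (-1.86) = 0.9699,   |z_2| = 0.9699.
Moduli of all roots: 1.1086, 0.9699.
All moduli strictly greater than 1? No.
Verdict: Not stationary.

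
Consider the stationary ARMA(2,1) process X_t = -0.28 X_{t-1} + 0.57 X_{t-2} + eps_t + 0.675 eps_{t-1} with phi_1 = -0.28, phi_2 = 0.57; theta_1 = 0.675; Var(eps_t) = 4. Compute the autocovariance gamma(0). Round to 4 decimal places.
\gamma(0) = 5.9309

Multiply the model equation by X_{t-k} and take expectations. With theta_0 = psi_0 = 1 and psi_j the MA(infinity) weights, this gives
  gamma(k) - sum_i phi_i gamma(k-i) = c_k,
  c_k = sigma^2 * sum_{j=k..q} theta_j psi_{j-k}   (c_k = 0 for k > q),
using gamma(-m) = gamma(m).
psi-weights needed (psi_j = theta_j + sum_i phi_i psi_{j-i}):
  psi_1 = theta_1 + phi_1 = 0.675 + (-0.28) = 0.395
Right-hand sides:
  c_0 = sigma^2 (1 + theta_1 psi_1) = 4 * (1 + (0.675)(0.395)) = 4 * 1.266625 = 5.0665
  c_1 = sigma^2 theta_1 = 4 * (0.675) = 2.7
  c_2 = 0
Equations for k = 0, 1, 2 (AR order 2, c_2 = 0):
  (E0) gamma(0) = phi_1 gamma(1) + phi_2 gamma(2) + c_0
  (E1) gamma(1) = phi_1 gamma(0) + phi_2 gamma(1) + c_1
  (E2) gamma(2) = phi_1 gamma(1) + phi_2 gamma(0)
From (E1): gamma(1) = A gamma(0) + B with
  A = phi_1 / (1 - phi_2) = -0.28 / 0.43 = -0.651163,   B = c_1 / (1 - phi_2) = 2.7 / 0.43 = 6.27907.
Insert (E2) into (E0): gamma(0) (1 - phi_2^2) = phi_1 (1 + phi_2) gamma(1) + c_0.
  phi_1 (1 + phi_2) = (-0.28)(1.57) = -0.4396,   1 - phi_2^2 = 0.6751.
Replace gamma(1) by A gamma(0) + B and collect gamma(0):
  gamma(0) [0.6751 - (-0.4396)(-0.651163)] = (-0.4396)(6.27907) + 5.0665
  gamma(0) * 0.388849 = 2.306221
  gamma(0) = 2.306221 / 0.388849 = 5.930893.
Therefore gamma(0) = 5.9309 (to 4 decimal places).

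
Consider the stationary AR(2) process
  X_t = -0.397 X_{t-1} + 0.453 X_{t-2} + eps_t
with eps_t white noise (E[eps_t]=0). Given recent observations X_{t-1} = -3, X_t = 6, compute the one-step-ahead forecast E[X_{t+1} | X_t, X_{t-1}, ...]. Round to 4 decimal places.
E[X_{t+1} \mid \mathcal F_t] = -3.7410

For an AR(p) model X_t = c + sum_i phi_i X_{t-i} + eps_t, the
one-step-ahead conditional mean is
  E[X_{t+1} | X_t, ...] = c + sum_i phi_i X_{t+1-i}.
Substitute known values:
  E[X_{t+1} | ...] = (-0.397) * (6) + (0.453) * (-3)
                   = -3.7410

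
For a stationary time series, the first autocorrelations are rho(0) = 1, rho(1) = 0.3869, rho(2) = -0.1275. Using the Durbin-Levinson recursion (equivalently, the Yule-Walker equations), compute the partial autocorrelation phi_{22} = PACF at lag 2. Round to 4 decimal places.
\phi_{22} = -0.3260

The PACF at lag k is phi_{kk}, the last component of the solution
to the Yule-Walker system G_k phi = r_k where
  (G_k)_{ij} = rho(|i - j|), (r_k)_i = rho(i), i,j = 1..k.
Equivalently, Durbin-Levinson gives phi_{kk} iteratively:
  phi_{11} = rho(1)
  phi_{kk} = [rho(k) - sum_{j=1..k-1} phi_{k-1,j} rho(k-j)]
            / [1 - sum_{j=1..k-1} phi_{k-1,j} rho(j)],
  phi_{k,j} = phi_{k-1,j} - phi_{kk} phi_{k-1,k-j},  j = 1..k-1.
Step k = 1:
  phi_11 = rho(1) = 0.3869.
Step k = 2:
  phi_22 = [rho(2) - phi_11 rho(1)] / [1 - phi_11 rho(1)] = [-0.1275 - (0.3869)(0.3869)] / [1 - (0.3869)(0.3869)]
         = -0.27719161 / 0.85030839 = -0.326.
Therefore phi_{22} = -0.3260.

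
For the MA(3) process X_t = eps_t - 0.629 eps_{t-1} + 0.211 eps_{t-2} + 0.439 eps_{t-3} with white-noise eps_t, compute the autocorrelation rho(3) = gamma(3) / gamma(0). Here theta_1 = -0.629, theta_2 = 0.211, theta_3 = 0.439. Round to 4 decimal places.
\rho(3) = 0.2688

For an MA(q) process with theta_0 = 1, the autocovariance is
  gamma(k) = sigma^2 * sum_{i=0..q-k} theta_i * theta_{i+k},
and rho(k) = gamma(k) / gamma(0). Sigma^2 cancels.
  numerator   = (1)*(0.439) = 0.439.
  denominator = (1)^2 + (-0.629)^2 + (0.211)^2 + (0.439)^2 = 1.632883.
  rho(3) = 0.439 / 1.632883 = 0.2688.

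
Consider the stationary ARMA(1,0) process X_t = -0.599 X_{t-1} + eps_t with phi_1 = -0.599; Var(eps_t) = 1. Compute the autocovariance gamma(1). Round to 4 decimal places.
\gamma(1) = -0.9342

Multiply the model equation by X_{t-k} and take expectations. With theta_0 = psi_0 = 1 and psi_j the MA(infinity) weights, this gives
  gamma(k) - sum_i phi_i gamma(k-i) = c_k,
  c_k = sigma^2 * sum_{j=k..q} theta_j psi_{j-k}   (c_k = 0 for k > q),
using gamma(-m) = gamma(m).
Pure AR (q = 0): c_0 = sigma^2 = 1, c_k = 0 for k >= 1.
Equations for k = 0 and k = 1 (AR order 1):
  gamma(0) = phi_1 gamma(1) + c_0
  gamma(1) = phi_1 gamma(0) + c_1
Substituting the second into the first: gamma(0) (1 - phi_1^2) = c_0 + phi_1 c_1, so
  gamma(0) = c_0 / (1 - phi_1^2) = 1 / (1 - (-0.599)^2) = 1 / 0.641199 = 1.559578.
  gamma(1) = phi_1 gamma(0) = (-0.599)(1.559578) = -0.934187.
Therefore gamma(1) = -0.9342 (to 4 decimal places).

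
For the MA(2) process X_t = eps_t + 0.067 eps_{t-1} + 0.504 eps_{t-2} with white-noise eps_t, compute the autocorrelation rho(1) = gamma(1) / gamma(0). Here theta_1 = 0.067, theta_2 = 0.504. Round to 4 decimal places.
\rho(1) = 0.0801

For an MA(q) process with theta_0 = 1, the autocovariance is
  gamma(k) = sigma^2 * sum_{i=0..q-k} theta_i * theta_{i+k},
and rho(k) = gamma(k) / gamma(0). Sigma^2 cancels.
  numerator   = (1)*(0.067) + (0.067)*(0.504) = 0.100768.
  denominator = (1)^2 + (0.067)^2 + (0.504)^2 = 1.258505.
  rho(1) = 0.100768 / 1.258505 = 0.0801.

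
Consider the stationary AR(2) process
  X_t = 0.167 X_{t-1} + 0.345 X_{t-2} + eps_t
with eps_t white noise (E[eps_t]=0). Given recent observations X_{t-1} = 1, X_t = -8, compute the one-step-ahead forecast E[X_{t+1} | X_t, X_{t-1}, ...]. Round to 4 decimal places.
E[X_{t+1} \mid \mathcal F_t] = -0.9910

For an AR(p) model X_t = c + sum_i phi_i X_{t-i} + eps_t, the
one-step-ahead conditional mean is
  E[X_{t+1} | X_t, ...] = c + sum_i phi_i X_{t+1-i}.
Substitute known values:
  E[X_{t+1} | ...] = (0.167) * (-8) + (0.345) * (1)
                   = -0.9910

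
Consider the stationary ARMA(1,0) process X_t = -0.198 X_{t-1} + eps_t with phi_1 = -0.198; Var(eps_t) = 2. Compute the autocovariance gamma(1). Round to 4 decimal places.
\gamma(1) = -0.4122

Multiply the model equation by X_{t-k} and take expectations. With theta_0 = psi_0 = 1 and psi_j the MA(infinity) weights, this gives
  gamma(k) - sum_i phi_i gamma(k-i) = c_k,
  c_k = sigma^2 * sum_{j=k..q} theta_j psi_{j-k}   (c_k = 0 for k > q),
using gamma(-m) = gamma(m).
Pure AR (q = 0): c_0 = sigma^2 = 2, c_k = 0 for k >= 1.
Equations for k = 0 and k = 1 (AR order 1):
  gamma(0) = phi_1 gamma(1) + c_0
  gamma(1) = phi_1 gamma(0) + c_1
Substituting the second into the first: gamma(0) (1 - phi_1^2) = c_0 + phi_1 c_1, so
  gamma(0) = c_0 / (1 - phi_1^2) = 2 / (1 - (-0.198)^2) = 2 / 0.960796 = 2.081607.
  gamma(1) = phi_1 gamma(0) = (-0.198)(2.081607) = -0.412158.
Therefore gamma(1) = -0.4122 (to 4 decimal places).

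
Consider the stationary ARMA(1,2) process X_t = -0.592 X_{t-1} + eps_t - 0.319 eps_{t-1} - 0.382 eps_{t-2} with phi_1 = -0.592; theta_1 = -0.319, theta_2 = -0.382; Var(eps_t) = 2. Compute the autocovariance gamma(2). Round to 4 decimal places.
\gamma(2) = 0.5110

Multiply the model equation by X_{t-k} and take expectations. With theta_0 = psi_0 = 1 and psi_j the MA(infinity) weights, this gives
  gamma(k) - sum_i phi_i gamma(k-i) = c_k,
  c_k = sigma^2 * sum_{j=k..q} theta_j psi_{j-k}   (c_k = 0 for k > q),
using gamma(-m) = gamma(m).
psi-weights needed (psi_j = theta_j + sum_i phi_i psi_{j-i}):
  psi_1 = theta_1 + phi_1 = -0.319 + (-0.592) = -0.911
  psi_2 = theta_2 + phi_1 psi_1 = -0.382 + (-0.592)(-0.911) = 0.157312
Right-hand sides:
  c_0 = sigma^2 (1 + theta_1 psi_1 + theta_2 psi_2) = 2 * (1 + (-0.319)(-0.911) + (-0.382)(0.157312)) = 2 * 1.230516 = 2.461032
  c_1 = sigma^2 (theta_1 + theta_2 psi_1) = 2 * (-0.319 + (-0.382)(-0.911)) = 0.058004
  c_2 = sigma^2 theta_2 = 2 * (-0.382) = -0.764
Equations for k = 0 and k = 1 (AR order 1):
  gamma(0) = phi_1 gamma(1) + c_0
  gamma(1) = phi_1 gamma(0) + c_1
Substituting the second into the first: gamma(0) (1 - phi_1^2) = c_0 + phi_1 c_1, so
  gamma(0) = (c_0 + phi_1 c_1) / (1 - phi_1^2) = (2.461032 + (-0.592)(0.058004)) / (1 - (-0.592)^2) = 2.426693 / 0.649536 = 3.736041.
  gamma(1) = phi_1 gamma(0) + c_1 = (-0.592)(3.736041) + (0.058004) = -2.153732.
For k = 2: gamma(2) = phi_1 gamma(1) + c_2
  = (-0.592)(-2.153732) + (-0.764) = 0.51101.
Therefore gamma(2) = 0.5110 (to 4 decimal places).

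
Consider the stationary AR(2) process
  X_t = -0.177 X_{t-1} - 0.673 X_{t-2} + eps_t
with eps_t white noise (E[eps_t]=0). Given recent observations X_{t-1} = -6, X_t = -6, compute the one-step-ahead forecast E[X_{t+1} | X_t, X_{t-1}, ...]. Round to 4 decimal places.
E[X_{t+1} \mid \mathcal F_t] = 5.1000

For an AR(p) model X_t = c + sum_i phi_i X_{t-i} + eps_t, the
one-step-ahead conditional mean is
  E[X_{t+1} | X_t, ...] = c + sum_i phi_i X_{t+1-i}.
Substitute known values:
  E[X_{t+1} | ...] = (-0.177) * (-6) + (-0.673) * (-6)
                   = 5.1000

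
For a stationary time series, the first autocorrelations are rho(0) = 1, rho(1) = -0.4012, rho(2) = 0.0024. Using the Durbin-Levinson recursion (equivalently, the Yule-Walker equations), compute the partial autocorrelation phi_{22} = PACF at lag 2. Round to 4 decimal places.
\phi_{22} = -0.1890

The PACF at lag k is phi_{kk}, the last component of the solution
to the Yule-Walker system G_k phi = r_k where
  (G_k)_{ij} = rho(|i - j|), (r_k)_i = rho(i), i,j = 1..k.
Equivalently, Durbin-Levinson gives phi_{kk} iteratively:
  phi_{11} = rho(1)
  phi_{kk} = [rho(k) - sum_{j=1..k-1} phi_{k-1,j} rho(k-j)]
            / [1 - sum_{j=1..k-1} phi_{k-1,j} rho(j)],
  phi_{k,j} = phi_{k-1,j} - phi_{kk} phi_{k-1,k-j},  j = 1..k-1.
Step k = 1:
  phi_11 = rho(1) = -0.4012.
Step k = 2:
  phi_22 = [rho(2) - phi_11 rho(1)] / [1 - phi_11 rho(1)] = [0.0024 - (-0.4012)(-0.4012)] / [1 - (-0.4012)(-0.4012)]
         = -0.15856144 / 0.83903856 = -0.189.
Therefore phi_{22} = -0.1890.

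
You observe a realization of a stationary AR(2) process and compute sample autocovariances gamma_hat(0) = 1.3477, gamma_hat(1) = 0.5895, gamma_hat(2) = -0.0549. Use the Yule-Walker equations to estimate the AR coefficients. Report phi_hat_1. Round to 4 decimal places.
\hat\phi_{1} = 0.5629

The Yule-Walker equations for an AR(p) process read, in matrix form,
  Gamma_p phi = r_p,   with   (Gamma_p)_{ij} = gamma(|i - j|),
                       (r_p)_i = gamma(i),   i,j = 1..p.
Substitute the sample gammas (Toeplitz matrix and right-hand side of size 2):
  Gamma_p = [[1.3477, 0.5895], [0.5895, 1.3477]]
  r_p     = [0.5895, -0.0549]
Written out:
  1.3477 phi_1 + 0.5895 phi_2 = 0.5895
  0.5895 phi_1 + 1.3477 phi_2 = -0.0549
Solve by Cramer's rule:
  det = gamma(0)^2 - gamma(1)^2 = (1.3477)^2 - (0.5895)^2 = 1.81629529 - 0.34751025 = 1.46878504
  phi_hat_1 = [gamma(1) gamma(0) - gamma(1) gamma(2)] / det = [(0.5895)(1.3477) - (0.5895)(-0.0549)] / 1.46878504 = 0.8268327 / 1.46878504 = 0.5629
  phi_hat_2 = [gamma(0) gamma(2) - gamma(1)^2] / det = [(1.3477)(-0.0549) - (0.5895)^2] / 1.46878504 = -0.42149898 / 1.46878504 = -0.287
So phi_hat = [0.5629, -0.2870].
Therefore phi_hat_1 = 0.5629.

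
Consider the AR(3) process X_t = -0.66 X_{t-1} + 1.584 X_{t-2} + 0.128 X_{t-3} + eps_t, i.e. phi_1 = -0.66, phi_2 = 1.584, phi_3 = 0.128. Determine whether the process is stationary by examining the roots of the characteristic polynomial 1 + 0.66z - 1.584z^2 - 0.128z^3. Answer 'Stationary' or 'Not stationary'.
\text{Not stationary}

The AR(p) characteristic polynomial is P(z) = 1 + 0.66z - 1.584z^2 - 0.128z^3.
Stationarity requires all roots to lie outside the unit circle, i.e. |z| > 1 for every root.
Degree 3: look for a simple real root z0 first, then factor out (1 - z/z0) and solve the remaining quadratic.
Testing z0 = -0.625: P(-0.625) = 1 + (0.66)(-0.625) + (-1.584)(-0.625)^2 + (-0.128)(-0.625)^3
  = 1 + (-0.4125) + (-0.61875) + (0.03125) = 0.  So z_0 = -0.625 is a root, |z_0| = 0.625.
Divide out the factor (1 + 1.6 z) = (1 - z/z0) (since 1/z0 = -1.6):
  P(z) = (1 + 1.6 z)(1 + (-0.94) z + (-0.08) z^2)
  [check: z-coef -0.94 - (-1.6) = 0.66; z^2-coef -0.08 - (-1.6)(-0.94) = -1.584; z^3-coef -(-1.6)(-0.08) = -0.128.]
Remaining roots from the quadratic factor 1 + (-0.94) z + (-0.08) z^2:
  Set 1 + (-0.94) z + (-0.08) z^2 = 0, i.e. a z^2 + b z + c = 0 with a = -0.08, b = -0.94, c = 1.
  Discriminant D = b^2 - 4ac = (-0.94)^2 - 4*(-0.08)*1 = 0.8836 - (-0.32) = 1.2036.
  D >= 0, so the roots are real: z = (-b +/- sqrt(D)) / (2a) = (0.94 +/- 1.097087) / (-0.16).
    z_1 = (0.94 + 1.097087) / (-0.16) = -12.7318,   |z_1| = 12.7318.
    z_2 = (0.94 - 1.097087) / (-0.16) = 0.9818,   |z_2| = 0.9818.
Moduli of all roots: 0.6250, 12.7318, 0.9818.
All moduli strictly greater than 1? No.
Verdict: Not stationary.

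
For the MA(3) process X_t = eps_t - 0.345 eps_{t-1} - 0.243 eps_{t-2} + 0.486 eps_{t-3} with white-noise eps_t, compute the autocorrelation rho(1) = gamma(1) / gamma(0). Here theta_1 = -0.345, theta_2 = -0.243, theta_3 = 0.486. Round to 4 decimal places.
\rho(1) = -0.2682

For an MA(q) process with theta_0 = 1, the autocovariance is
  gamma(k) = sigma^2 * sum_{i=0..q-k} theta_i * theta_{i+k},
and rho(k) = gamma(k) / gamma(0). Sigma^2 cancels.
  numerator   = (1)*(-0.345) + (-0.345)*(-0.243) + (-0.243)*(0.486) = -0.379263.
  denominator = (1)^2 + (-0.345)^2 + (-0.243)^2 + (0.486)^2 = 1.41427.
  rho(1) = -0.379263 / 1.41427 = -0.2682.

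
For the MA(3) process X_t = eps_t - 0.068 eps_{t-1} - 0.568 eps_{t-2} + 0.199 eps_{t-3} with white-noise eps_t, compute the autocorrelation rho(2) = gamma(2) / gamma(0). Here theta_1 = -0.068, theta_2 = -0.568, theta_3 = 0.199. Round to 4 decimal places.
\rho(2) = -0.4255

For an MA(q) process with theta_0 = 1, the autocovariance is
  gamma(k) = sigma^2 * sum_{i=0..q-k} theta_i * theta_{i+k},
and rho(k) = gamma(k) / gamma(0). Sigma^2 cancels.
  numerator   = (1)*(-0.568) + (-0.068)*(0.199) = -0.581532.
  denominator = (1)^2 + (-0.068)^2 + (-0.568)^2 + (0.199)^2 = 1.366849.
  rho(2) = -0.581532 / 1.366849 = -0.4255.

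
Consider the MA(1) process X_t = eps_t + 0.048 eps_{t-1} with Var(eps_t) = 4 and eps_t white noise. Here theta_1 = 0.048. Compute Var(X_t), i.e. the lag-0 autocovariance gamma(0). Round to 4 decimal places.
\gamma(0) = 4.0092

For an MA(q) process X_t = eps_t + sum_i theta_i eps_{t-i} with
Var(eps_t) = sigma^2, the variance is
  gamma(0) = sigma^2 * (1 + sum_i theta_i^2).
  sum_i theta_i^2 = (0.048)^2 = 0.002304.
  gamma(0) = 4 * (1 + 0.002304) = 4 * 1.002304 = 4.009216, which rounds to 4.0092.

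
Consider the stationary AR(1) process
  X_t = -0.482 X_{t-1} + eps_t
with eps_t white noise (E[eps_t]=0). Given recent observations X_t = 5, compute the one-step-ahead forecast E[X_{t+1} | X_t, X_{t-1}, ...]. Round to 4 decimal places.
E[X_{t+1} \mid \mathcal F_t] = -2.4100

For an AR(p) model X_t = c + sum_i phi_i X_{t-i} + eps_t, the
one-step-ahead conditional mean is
  E[X_{t+1} | X_t, ...] = c + sum_i phi_i X_{t+1-i}.
Substitute known values:
  E[X_{t+1} | ...] = (-0.482) * (5)
                   = -2.4100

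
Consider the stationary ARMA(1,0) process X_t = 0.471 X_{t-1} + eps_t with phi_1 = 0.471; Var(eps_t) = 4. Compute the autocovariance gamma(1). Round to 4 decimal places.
\gamma(1) = 2.4211

Multiply the model equation by X_{t-k} and take expectations. With theta_0 = psi_0 = 1 and psi_j the MA(infinity) weights, this gives
  gamma(k) - sum_i phi_i gamma(k-i) = c_k,
  c_k = sigma^2 * sum_{j=k..q} theta_j psi_{j-k}   (c_k = 0 for k > q),
using gamma(-m) = gamma(m).
Pure AR (q = 0): c_0 = sigma^2 = 4, c_k = 0 for k >= 1.
Equations for k = 0 and k = 1 (AR order 1):
  gamma(0) = phi_1 gamma(1) + c_0
  gamma(1) = phi_1 gamma(0) + c_1
Substituting the second into the first: gamma(0) (1 - phi_1^2) = c_0 + phi_1 c_1, so
  gamma(0) = c_0 / (1 - phi_1^2) = 4 / (1 - (0.471)^2) = 4 / 0.778159 = 5.140338.
  gamma(1) = phi_1 gamma(0) = (0.471)(5.140338) = 2.421099.
Therefore gamma(1) = 2.4211 (to 4 decimal places).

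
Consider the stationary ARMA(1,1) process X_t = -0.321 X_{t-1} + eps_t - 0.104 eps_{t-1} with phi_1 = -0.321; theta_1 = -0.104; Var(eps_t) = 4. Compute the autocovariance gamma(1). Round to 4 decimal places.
\gamma(1) = -1.9586

Multiply the model equation by X_{t-k} and take expectations. With theta_0 = psi_0 = 1 and psi_j the MA(infinity) weights, this gives
  gamma(k) - sum_i phi_i gamma(k-i) = c_k,
  c_k = sigma^2 * sum_{j=k..q} theta_j psi_{j-k}   (c_k = 0 for k > q),
using gamma(-m) = gamma(m).
psi-weights needed (psi_j = theta_j + sum_i phi_i psi_{j-i}):
  psi_1 = theta_1 + phi_1 = -0.104 + (-0.321) = -0.425
Right-hand sides:
  c_0 = sigma^2 (1 + theta_1 psi_1) = 4 * (1 + (-0.104)(-0.425)) = 4 * 1.0442 = 4.1768
  c_1 = sigma^2 theta_1 = 4 * (-0.104) = -0.416
  c_2 = 0
Equations for k = 0 and k = 1 (AR order 1):
  gamma(0) = phi_1 gamma(1) + c_0
  gamma(1) = phi_1 gamma(0) + c_1
Substituting the second into the first: gamma(0) (1 - phi_1^2) = c_0 + phi_1 c_1, so
  gamma(0) = (c_0 + phi_1 c_1) / (1 - phi_1^2) = (4.1768 + (-0.321)(-0.416)) / (1 - (-0.321)^2) = 4.310336 / 0.896959 = 4.805499.
  gamma(1) = phi_1 gamma(0) + c_1 = (-0.321)(4.805499) + (-0.416) = -1.958565.
Therefore gamma(1) = -1.9586 (to 4 decimal places).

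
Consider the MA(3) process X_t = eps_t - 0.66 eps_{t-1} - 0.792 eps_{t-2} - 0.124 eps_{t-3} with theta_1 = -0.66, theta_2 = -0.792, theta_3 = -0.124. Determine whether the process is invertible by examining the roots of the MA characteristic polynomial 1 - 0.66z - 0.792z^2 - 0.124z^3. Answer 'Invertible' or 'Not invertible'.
\text{Not invertible}

The MA(q) characteristic polynomial is P(z) = 1 - 0.66z - 0.792z^2 - 0.124z^3.
Invertibility requires all roots to lie outside the unit circle, i.e. |z| > 1 for every root.
Degree 3: look for a simple real root z0 first, then factor out (1 - z/z0) and solve the remaining quadratic.
Testing z0 = -5: P(-5) = 1 + (-0.66)(-5) + (-0.792)(-5)^2 + (-0.124)(-5)^3
  = 1 + (3.3) + (-19.8) + (15.5) = 0.  So z_0 = -5 is a root, |z_0| = 5.
Divide out the factor (1 + 0.2 z) = (1 - z/z0) (since 1/z0 = -0.2):
  P(z) = (1 + 0.2 z)(1 + (-0.86) z + (-0.62) z^2)
  [check: z-coef -0.86 - (-0.2) = -0.66; z^2-coef -0.62 - (-0.2)(-0.86) = -0.792; z^3-coef -(-0.2)(-0.62) = -0.124.]
Remaining roots from the quadratic factor 1 + (-0.86) z + (-0.62) z^2:
  Set 1 + (-0.86) z + (-0.62) z^2 = 0, i.e. a z^2 + b z + c = 0 with a = -0.62, b = -0.86, c = 1.
  Discriminant D = b^2 - 4ac = (-0.86)^2 - 4*(-0.62)*1 = 0.7396 - (-2.48) = 3.2196.
  D >= 0, so the roots are real: z = (-b +/- sqrt(D)) / (2a) = (0.86 +/- 1.794324) / (-1.24).
    z_1 = (0.86 + 1.794324) / (-1.24) = -2.1406,   |z_1| = 2.1406.
    z_2 = (0.86 - 1.794324) / (-1.24) = 0.7535,   |z_2| = 0.7535.
Moduli of all roots: 5.0000, 2.1406, 0.7535.
All moduli strictly greater than 1? No.
Verdict: Not invertible.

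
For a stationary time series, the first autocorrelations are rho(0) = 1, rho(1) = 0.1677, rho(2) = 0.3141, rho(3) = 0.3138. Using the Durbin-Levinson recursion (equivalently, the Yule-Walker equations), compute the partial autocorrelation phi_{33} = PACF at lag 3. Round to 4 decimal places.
\phi_{33} = 0.2560

The PACF at lag k is phi_{kk}, the last component of the solution
to the Yule-Walker system G_k phi = r_k where
  (G_k)_{ij} = rho(|i - j|), (r_k)_i = rho(i), i,j = 1..k.
Equivalently, Durbin-Levinson gives phi_{kk} iteratively:
  phi_{11} = rho(1)
  phi_{kk} = [rho(k) - sum_{j=1..k-1} phi_{k-1,j} rho(k-j)]
            / [1 - sum_{j=1..k-1} phi_{k-1,j} rho(j)],
  phi_{k,j} = phi_{k-1,j} - phi_{kk} phi_{k-1,k-j},  j = 1..k-1.
Step k = 1:
  phi_11 = rho(1) = 0.1677.
Step k = 2:
  phi_22 = [rho(2) - phi_11 rho(1)] / [1 - phi_11 rho(1)] = [0.3141 - (0.1677)(0.1677)] / [1 - (0.1677)(0.1677)]
         = 0.28597671 / 0.97187671 = 0.294252.
  Update: phi_21 = phi_11 - phi_22 phi_11 = 0.1677 - (0.294252)(0.1677) = 0.118354.
Step k = 3:
  phi_33 = [rho(3) - phi_21 rho(2) - phi_22 rho(1)] / [1 - phi_21 rho(1) - phi_22 rho(2)]
    numerator   = 0.3138 - (0.118354)(0.3141) - (0.294252)(0.1677) = 0.22727896
    denominator = 1 - (0.118354)(0.1677) - (0.294252)(0.3141) = 0.88772748
  phi_33 = 0.22727896 / 0.88772748 = 0.256.
Therefore phi_{33} = 0.2560.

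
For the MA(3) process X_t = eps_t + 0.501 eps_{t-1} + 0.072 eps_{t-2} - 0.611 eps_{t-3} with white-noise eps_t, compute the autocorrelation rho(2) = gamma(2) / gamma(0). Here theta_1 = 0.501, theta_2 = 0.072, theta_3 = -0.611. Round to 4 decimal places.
\rho(2) = -0.1437

For an MA(q) process with theta_0 = 1, the autocovariance is
  gamma(k) = sigma^2 * sum_{i=0..q-k} theta_i * theta_{i+k},
and rho(k) = gamma(k) / gamma(0). Sigma^2 cancels.
  numerator   = (1)*(0.072) + (0.501)*(-0.611) = -0.234111.
  denominator = (1)^2 + (0.501)^2 + (0.072)^2 + (-0.611)^2 = 1.629506.
  rho(2) = -0.234111 / 1.629506 = -0.1437.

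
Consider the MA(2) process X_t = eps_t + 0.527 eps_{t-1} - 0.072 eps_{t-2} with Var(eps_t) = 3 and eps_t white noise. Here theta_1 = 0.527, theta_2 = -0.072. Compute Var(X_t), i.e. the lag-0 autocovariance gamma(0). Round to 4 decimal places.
\gamma(0) = 3.8487

For an MA(q) process X_t = eps_t + sum_i theta_i eps_{t-i} with
Var(eps_t) = sigma^2, the variance is
  gamma(0) = sigma^2 * (1 + sum_i theta_i^2).
  sum_i theta_i^2 = (0.527)^2 + (-0.072)^2 = 0.277729 + 0.005184 = 0.282913.
  gamma(0) = 3 * (1 + 0.282913) = 3 * 1.282913 = 3.848739, which rounds to 3.8487.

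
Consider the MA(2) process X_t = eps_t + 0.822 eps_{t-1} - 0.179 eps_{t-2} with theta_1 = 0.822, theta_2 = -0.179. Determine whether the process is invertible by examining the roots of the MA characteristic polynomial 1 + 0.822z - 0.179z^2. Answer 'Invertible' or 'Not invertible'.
\text{Not invertible}

The MA(q) characteristic polynomial is P(z) = 1 + 0.822z - 0.179z^2.
Invertibility requires all roots to lie outside the unit circle, i.e. |z| > 1 for every root.
Set 1 + (0.822) z + (-0.179) z^2 = 0, i.e. a z^2 + b z + c = 0 with a = -0.179, b = 0.822, c = 1.
Discriminant D = b^2 - 4ac = (0.822)^2 - 4*(-0.179)*1 = 0.675684 - (-0.716) = 1.391684.
D >= 0, so the roots are real: z = (-b +/- sqrt(D)) / (2a) = (-0.822 +/- 1.179697) / (-0.358).
  z_1 = (-0.822 + 1.179697) / (-0.358) = -0.9992,   |z_1| = 0.9992.
  z_2 = (-0.822 - 1.179697) / (-0.358) = 5.5913,   |z_2| = 5.5913.
Moduli of all roots: 0.9992, 5.5913.
All moduli strictly greater than 1? No.
Verdict: Not invertible.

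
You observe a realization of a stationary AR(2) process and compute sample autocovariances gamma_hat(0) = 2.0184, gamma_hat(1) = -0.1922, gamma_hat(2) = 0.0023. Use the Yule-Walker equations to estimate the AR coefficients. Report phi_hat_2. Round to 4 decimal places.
\hat\phi_{2} = -0.0080

The Yule-Walker equations for an AR(p) process read, in matrix form,
  Gamma_p phi = r_p,   with   (Gamma_p)_{ij} = gamma(|i - j|),
                       (r_p)_i = gamma(i),   i,j = 1..p.
Substitute the sample gammas (Toeplitz matrix and right-hand side of size 2):
  Gamma_p = [[2.0184, -0.1922], [-0.1922, 2.0184]]
  r_p     = [-0.1922, 0.0023]
Written out:
  2.0184 phi_1 - 0.1922 phi_2 = -0.1922
  -0.1922 phi_1 + 2.0184 phi_2 = 0.0023
Solve by Cramer's rule:
  det = gamma(0)^2 - gamma(1)^2 = (2.0184)^2 - (-0.1922)^2 = 4.07393856 - 0.03694084 = 4.03699772
  phi_hat_1 = [gamma(1) gamma(0) - gamma(1) gamma(2)] / det = [(-0.1922)(2.0184) - (-0.1922)(0.0023)] / 4.03699772 = -0.38749442 / 4.03699772 = -0.096
  phi_hat_2 = [gamma(0) gamma(2) - gamma(1)^2] / det = [(2.0184)(0.0023) - (-0.1922)^2] / 4.03699772 = -0.03229852 / 4.03699772 = -0.008
So phi_hat = [-0.0960, -0.0080].
Therefore phi_hat_2 = -0.0080.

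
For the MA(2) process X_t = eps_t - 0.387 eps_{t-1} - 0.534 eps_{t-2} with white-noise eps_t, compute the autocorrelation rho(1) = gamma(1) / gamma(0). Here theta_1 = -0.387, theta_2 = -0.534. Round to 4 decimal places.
\rho(1) = -0.1257

For an MA(q) process with theta_0 = 1, the autocovariance is
  gamma(k) = sigma^2 * sum_{i=0..q-k} theta_i * theta_{i+k},
and rho(k) = gamma(k) / gamma(0). Sigma^2 cancels.
  numerator   = (1)*(-0.387) + (-0.387)*(-0.534) = -0.180342.
  denominator = (1)^2 + (-0.387)^2 + (-0.534)^2 = 1.434925.
  rho(1) = -0.180342 / 1.434925 = -0.1257.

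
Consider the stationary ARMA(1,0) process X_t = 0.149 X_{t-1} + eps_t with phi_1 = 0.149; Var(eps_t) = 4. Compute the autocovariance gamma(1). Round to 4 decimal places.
\gamma(1) = 0.6095

Multiply the model equation by X_{t-k} and take expectations. With theta_0 = psi_0 = 1 and psi_j the MA(infinity) weights, this gives
  gamma(k) - sum_i phi_i gamma(k-i) = c_k,
  c_k = sigma^2 * sum_{j=k..q} theta_j psi_{j-k}   (c_k = 0 for k > q),
using gamma(-m) = gamma(m).
Pure AR (q = 0): c_0 = sigma^2 = 4, c_k = 0 for k >= 1.
Equations for k = 0 and k = 1 (AR order 1):
  gamma(0) = phi_1 gamma(1) + c_0
  gamma(1) = phi_1 gamma(0) + c_1
Substituting the second into the first: gamma(0) (1 - phi_1^2) = c_0 + phi_1 c_1, so
  gamma(0) = c_0 / (1 - phi_1^2) = 4 / (1 - (0.149)^2) = 4 / 0.977799 = 4.09082.
  gamma(1) = phi_1 gamma(0) = (0.149)(4.09082) = 0.609532.
Therefore gamma(1) = 0.6095 (to 4 decimal places).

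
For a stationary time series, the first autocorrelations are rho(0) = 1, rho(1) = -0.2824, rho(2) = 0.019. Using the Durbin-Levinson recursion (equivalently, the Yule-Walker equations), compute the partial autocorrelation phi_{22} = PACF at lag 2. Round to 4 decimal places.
\phi_{22} = -0.0660

The PACF at lag k is phi_{kk}, the last component of the solution
to the Yule-Walker system G_k phi = r_k where
  (G_k)_{ij} = rho(|i - j|), (r_k)_i = rho(i), i,j = 1..k.
Equivalently, Durbin-Levinson gives phi_{kk} iteratively:
  phi_{11} = rho(1)
  phi_{kk} = [rho(k) - sum_{j=1..k-1} phi_{k-1,j} rho(k-j)]
            / [1 - sum_{j=1..k-1} phi_{k-1,j} rho(j)],
  phi_{k,j} = phi_{k-1,j} - phi_{kk} phi_{k-1,k-j},  j = 1..k-1.
Step k = 1:
  phi_11 = rho(1) = -0.2824.
Step k = 2:
  phi_22 = [rho(2) - phi_11 rho(1)] / [1 - phi_11 rho(1)] = [0.019 - (-0.2824)(-0.2824)] / [1 - (-0.2824)(-0.2824)]
         = -0.06074976 / 0.92025024 = -0.066.
Therefore phi_{22} = -0.0660.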